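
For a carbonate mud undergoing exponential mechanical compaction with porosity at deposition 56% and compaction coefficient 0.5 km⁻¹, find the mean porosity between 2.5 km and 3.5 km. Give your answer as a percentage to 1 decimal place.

12.6%

⟨n⟩ = (1/(Z₂−Z₁)) ∫ n₀ e^(−kZ) dZ = n₀·(e^(−k·Z₁) − e^(−k·Z₂)) / (k·(Z₂−Z₁))
e^(−0.5×2.5) = 0.2865; e^(−0.5×3.5) = 0.1738
⟨n⟩ = 0.56 × (0.2865 − 0.1738) / (0.5 × 1) = 0.56 × 0.2255 = 0.1263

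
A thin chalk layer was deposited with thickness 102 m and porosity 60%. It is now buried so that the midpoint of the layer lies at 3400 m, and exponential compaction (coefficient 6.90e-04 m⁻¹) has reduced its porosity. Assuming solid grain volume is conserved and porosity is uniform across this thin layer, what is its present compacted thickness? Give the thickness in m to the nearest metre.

43 m

Working in km (1 km = 1000 m; c in km⁻¹ = c in m⁻¹ × 1000):
Porosity at 3.4 km: n = 0.6·exp(−0.69×3.4) = 0.0575
Solid-volume conservation: h(1−n) = h₀(1−n₀) ⇒ h = h₀·(1−n₀)/(1−n)
h = 0.102 × (1 − 0.6)/(1 − 0.0575) = 0.102 × 0.4244 = 0.0433 km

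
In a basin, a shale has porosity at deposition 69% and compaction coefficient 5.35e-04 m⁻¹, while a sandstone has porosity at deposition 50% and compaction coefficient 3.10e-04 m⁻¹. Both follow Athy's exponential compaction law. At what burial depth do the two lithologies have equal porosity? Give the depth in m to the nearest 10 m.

1430 m

Working in km (1 km = 1000 m; c in km⁻¹ = c in m⁻¹ × 1000):
Set phi₀ₐ e^(−cₐd) = phi₀ᵦ e^(−cᵦd) ⇒ ln(phi₀ₐ/phi₀ᵦ) = (cₐ − cᵦ)·d
d = ln(0.69/0.5) / (0.535 − 0.31) = 0.3221 / 0.225 = 1.431 km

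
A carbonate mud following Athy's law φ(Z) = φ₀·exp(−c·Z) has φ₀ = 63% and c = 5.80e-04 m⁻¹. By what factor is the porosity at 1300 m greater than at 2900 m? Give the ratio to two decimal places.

Working in km (1 km = 1000 m; c in km⁻¹ = c in m⁻¹ × 1000):
φ(Z₁)/φ(Z₂) = e^(−c·Z₁)/e^(−c·Z₂) = e^{c(Z₂−Z₁)}
= exp(0.58 × 1.6) = exp(0.928) = 2.5294

2.53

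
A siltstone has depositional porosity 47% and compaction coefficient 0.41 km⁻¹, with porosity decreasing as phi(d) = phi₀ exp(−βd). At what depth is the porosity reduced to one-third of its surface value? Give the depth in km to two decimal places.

phi/phi₀ = 1/3 ⇒ exp(−β·d) = 1/3 ⇒ d = ln(3) / β
d = 1.0986 / 0.41 = 2.680 km

2.68 km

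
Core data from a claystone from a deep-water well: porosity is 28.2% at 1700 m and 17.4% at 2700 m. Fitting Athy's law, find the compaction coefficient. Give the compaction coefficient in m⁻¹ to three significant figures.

0.000483 m⁻¹

Working in km (1 km = 1000 m; β in km⁻¹ = β in m⁻¹ × 1000):
Athy: φ(d) = φ₀ e^(−βd) ⇒ φ₁/φ₂ = e^{β(d₂−d₁)} ⇒ β = ln(φ₁/φ₂)/(d₂−d₁)
β = ln(0.282/0.174) / (2.7 − 1.7) = ln(1.621) / 1 = 0.4829 / 1 = 0.4829 km⁻¹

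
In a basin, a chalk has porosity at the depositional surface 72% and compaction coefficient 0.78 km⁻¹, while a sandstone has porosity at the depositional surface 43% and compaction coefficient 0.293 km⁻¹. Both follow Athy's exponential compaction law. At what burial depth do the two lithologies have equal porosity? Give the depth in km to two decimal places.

1.06 km

Set φ₀ₐ e^(−cₐz) = φ₀ᵦ e^(−cᵦz) ⇒ ln(φ₀ₐ/φ₀ᵦ) = (cₐ − cᵦ)·z
z = ln(0.72/0.43) / (0.78 − 0.293) = 0.5155 / 0.487 = 1.058 km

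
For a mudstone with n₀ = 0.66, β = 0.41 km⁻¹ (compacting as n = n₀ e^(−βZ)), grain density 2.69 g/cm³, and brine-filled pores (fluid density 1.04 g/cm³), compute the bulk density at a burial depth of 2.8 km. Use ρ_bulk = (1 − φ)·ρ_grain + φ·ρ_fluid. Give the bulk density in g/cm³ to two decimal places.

2.34 g/cm³

Porosity at depth: n = 0.66·exp(−0.41×2.8) = 0.66×0.3173 = 0.2094
Bulk density: ρ_b = (1−n)ρ_g + n·ρ_f = 0.7906×2.69 + 0.2094×1.04
       = 2.127 + 0.218 = 2.344 g/cm³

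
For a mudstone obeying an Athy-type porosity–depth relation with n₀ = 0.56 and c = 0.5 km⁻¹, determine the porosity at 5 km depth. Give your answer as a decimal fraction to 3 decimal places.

n = n₀·exp(−c·Z) = 0.56 × exp(−0.5 × 5) = 0.56 × exp(−2.5)
  = 0.56 × 0.0821 = 0.0460

0.046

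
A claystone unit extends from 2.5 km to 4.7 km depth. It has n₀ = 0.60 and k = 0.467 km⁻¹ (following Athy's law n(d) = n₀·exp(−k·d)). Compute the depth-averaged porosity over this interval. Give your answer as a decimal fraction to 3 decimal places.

0.117

⟨n⟩ = (1/(d₂−d₁)) ∫ n₀ e^(−kd) dd = n₀·(e^(−k·d₁) − e^(−k·d₂)) / (k·(d₂−d₁))
e^(−0.467×2.5) = 0.3111; e^(−0.467×4.7) = 0.1114
⟨n⟩ = 0.6 × (0.3111 − 0.1114) / (0.467 × 2.2) = 0.6 × 0.1944 = 0.1167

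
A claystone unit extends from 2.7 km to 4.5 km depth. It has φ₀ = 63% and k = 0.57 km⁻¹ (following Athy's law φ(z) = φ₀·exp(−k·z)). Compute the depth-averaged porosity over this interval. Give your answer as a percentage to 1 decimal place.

8.5%

⟨φ⟩ = (1/(z₂−z₁)) ∫ φ₀ e^(−kz) dz = φ₀·(e^(−k·z₁) − e^(−k·z₂)) / (k·(z₂−z₁))
e^(−0.57×2.7) = 0.2146; e^(−0.57×4.5) = 0.0769
⟨φ⟩ = 0.63 × (0.2146 − 0.0769) / (0.57 × 1.8) = 0.63 × 0.1342 = 0.0845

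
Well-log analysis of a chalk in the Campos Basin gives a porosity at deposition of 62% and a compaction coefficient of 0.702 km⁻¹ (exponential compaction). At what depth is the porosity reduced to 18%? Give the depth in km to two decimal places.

1.76 km

Invert Athy's law: z = ln(φ₀/φ) / c
z = ln(0.62/0.18) / 0.702 = ln(3.444) / 0.702 = 1.2368 / 0.702 = 1.762 km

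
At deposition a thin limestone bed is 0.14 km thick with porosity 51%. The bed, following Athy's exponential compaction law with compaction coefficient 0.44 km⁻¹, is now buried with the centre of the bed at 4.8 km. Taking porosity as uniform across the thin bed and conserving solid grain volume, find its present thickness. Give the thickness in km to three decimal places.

Porosity at 4.8 km: phi = 0.51·exp(−0.44×4.8) = 0.0617
Solid-volume conservation: h(1−phi) = h₀(1−phi₀) ⇒ h = h₀·(1−phi₀)/(1−phi)
h = 0.14 × (1 − 0.51)/(1 − 0.0617) = 0.14 × 0.5222 = 0.0731 km

0.073 km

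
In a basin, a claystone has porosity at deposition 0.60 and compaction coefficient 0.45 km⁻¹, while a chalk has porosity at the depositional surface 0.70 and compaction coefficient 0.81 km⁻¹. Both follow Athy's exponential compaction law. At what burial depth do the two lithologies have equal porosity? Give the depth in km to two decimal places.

0.43 km

Set n₀ₐ e^(−cₐZ) = n₀ᵦ e^(−cᵦZ) ⇒ ln(n₀ₐ/n₀ᵦ) = (cₐ − cᵦ)·Z
Z = ln(0.6/0.7) / (0.45 − 0.81) = -0.1542 / -0.36 = 0.428 km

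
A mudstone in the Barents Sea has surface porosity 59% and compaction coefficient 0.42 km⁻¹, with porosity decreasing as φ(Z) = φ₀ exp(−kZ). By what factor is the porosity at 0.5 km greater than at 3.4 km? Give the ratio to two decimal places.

φ(Z₁)/φ(Z₂) = e^(−k·Z₁)/e^(−k·Z₂) = e^{k(Z₂−Z₁)}
= exp(0.42 × 2.9) = exp(1.218) = 3.3804

3.38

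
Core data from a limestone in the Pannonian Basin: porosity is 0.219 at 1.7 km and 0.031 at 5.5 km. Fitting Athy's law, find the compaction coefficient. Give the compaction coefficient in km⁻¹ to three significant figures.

Athy: phi(d) = phi₀ e^(−βd) ⇒ phi₁/phi₂ = e^{β(d₂−d₁)} ⇒ β = ln(phi₁/phi₂)/(d₂−d₁)
β = ln(0.219/0.031) / (5.5 − 1.7) = ln(7.065) / 3.8 = 1.9551 / 3.8 = 0.5145 km⁻¹

0.514 km⁻¹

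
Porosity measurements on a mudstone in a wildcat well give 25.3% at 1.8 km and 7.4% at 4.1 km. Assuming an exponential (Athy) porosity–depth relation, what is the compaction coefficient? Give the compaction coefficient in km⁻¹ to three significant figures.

Athy: n(Z) = n₀ e^(−cZ) ⇒ n₁/n₂ = e^{c(Z₂−Z₁)} ⇒ c = ln(n₁/n₂)/(Z₂−Z₁)
c = ln(0.253/0.074) / (4.1 − 1.8) = ln(3.419) / 2.3 = 1.2293 / 2.3 = 0.5345 km⁻¹

0.534 km⁻¹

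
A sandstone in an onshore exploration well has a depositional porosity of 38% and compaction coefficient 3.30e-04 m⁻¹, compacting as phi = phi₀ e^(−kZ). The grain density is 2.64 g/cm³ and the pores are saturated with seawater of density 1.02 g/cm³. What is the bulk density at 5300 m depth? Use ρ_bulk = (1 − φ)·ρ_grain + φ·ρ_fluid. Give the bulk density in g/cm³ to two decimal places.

2.53 g/cm³

Working in km (1 km = 1000 m; k in km⁻¹ = k in m⁻¹ × 1000):
Porosity at depth: phi = 0.38·exp(−0.33×5.3) = 0.38×0.1739 = 0.0661
Bulk density: ρ_b = (1−phi)ρ_g + phi·ρ_f = 0.9339×2.64 + 0.0661×1.02
       = 2.465 + 0.067 = 2.533 g/cm³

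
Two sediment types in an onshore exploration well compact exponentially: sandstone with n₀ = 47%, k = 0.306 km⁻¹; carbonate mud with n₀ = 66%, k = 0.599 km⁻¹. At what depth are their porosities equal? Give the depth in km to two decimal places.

1.16 km

Set n₀ₐ e^(−kₐz) = n₀ᵦ e^(−kᵦz) ⇒ ln(n₀ₐ/n₀ᵦ) = (kₐ − kᵦ)·z
z = ln(0.47/0.66) / (0.306 − 0.599) = -0.3395 / -0.293 = 1.159 km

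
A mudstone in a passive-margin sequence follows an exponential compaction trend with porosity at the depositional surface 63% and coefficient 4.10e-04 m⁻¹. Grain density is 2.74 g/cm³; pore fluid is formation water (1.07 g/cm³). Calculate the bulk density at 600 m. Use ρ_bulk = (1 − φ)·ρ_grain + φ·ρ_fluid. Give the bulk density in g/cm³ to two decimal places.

1.92 g/cm³

Working in km (1 km = 1000 m; β in km⁻¹ = β in m⁻¹ × 1000):
Porosity at depth: φ = 0.63·exp(−0.41×0.6) = 0.63×0.7819 = 0.4926
Bulk density: ρ_b = (1−φ)ρ_g + φ·ρ_f = 0.5074×2.74 + 0.4926×1.07
       = 1.390 + 0.527 = 1.917 g/cm³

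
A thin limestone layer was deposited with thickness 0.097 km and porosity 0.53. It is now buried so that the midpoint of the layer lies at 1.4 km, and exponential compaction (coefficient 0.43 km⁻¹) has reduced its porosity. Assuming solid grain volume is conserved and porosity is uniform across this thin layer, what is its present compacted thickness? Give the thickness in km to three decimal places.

0.064 km

Porosity at 1.4 km: φ = 0.53·exp(−0.43×1.4) = 0.2903
Solid-volume conservation: h(1−φ) = h₀(1−φ₀) ⇒ h = h₀·(1−φ₀)/(1−φ)
h = 0.097 × (1 − 0.53)/(1 − 0.2903) = 0.097 × 0.6622 = 0.0642 km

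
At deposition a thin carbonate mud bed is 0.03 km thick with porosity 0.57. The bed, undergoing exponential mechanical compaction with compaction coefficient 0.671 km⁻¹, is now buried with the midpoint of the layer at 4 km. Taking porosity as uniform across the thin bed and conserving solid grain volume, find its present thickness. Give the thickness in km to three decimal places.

Porosity at 4 km: φ = 0.57·exp(−0.671×4) = 0.0389
Solid-volume conservation: h(1−φ) = h₀(1−φ₀) ⇒ h = h₀·(1−φ₀)/(1−φ)
h = 0.03 × (1 − 0.57)/(1 − 0.0389) = 0.03 × 0.4474 = 0.0134 km

0.013 km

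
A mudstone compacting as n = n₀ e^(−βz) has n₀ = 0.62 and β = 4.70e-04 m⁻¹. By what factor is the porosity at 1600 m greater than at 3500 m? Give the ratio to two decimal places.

Working in km (1 km = 1000 m; β in km⁻¹ = β in m⁻¹ × 1000):
n(z₁)/n(z₂) = e^(−β·z₁)/e^(−β·z₂) = e^{β(z₂−z₁)}
= exp(0.47 × 1.9) = exp(0.893) = 2.4424

2.44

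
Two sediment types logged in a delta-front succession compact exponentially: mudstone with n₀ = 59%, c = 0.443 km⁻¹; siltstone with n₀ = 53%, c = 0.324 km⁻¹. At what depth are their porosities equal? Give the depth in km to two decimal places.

0.90 km

Set n₀ₐ e^(−cₐz) = n₀ᵦ e^(−cᵦz) ⇒ ln(n₀ₐ/n₀ᵦ) = (cₐ − cᵦ)·z
z = ln(0.59/0.53) / (0.443 − 0.324) = 0.1072 / 0.119 = 0.901 km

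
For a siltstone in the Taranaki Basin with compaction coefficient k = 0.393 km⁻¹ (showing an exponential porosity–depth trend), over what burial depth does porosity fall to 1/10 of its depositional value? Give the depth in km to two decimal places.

phi/phi₀ = 1/10 ⇒ exp(−k·d) = 1/10 ⇒ d = ln(10) / k
d = 2.3026 / 0.393 = 5.859 km

5.86 km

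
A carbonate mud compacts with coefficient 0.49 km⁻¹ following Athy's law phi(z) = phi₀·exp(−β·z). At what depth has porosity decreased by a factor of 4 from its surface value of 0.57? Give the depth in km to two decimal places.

2.83 km

phi/phi₀ = 1/4 ⇒ exp(−β·z) = 1/4 ⇒ z = ln(4) / β
z = 1.3863 / 0.49 = 2.829 km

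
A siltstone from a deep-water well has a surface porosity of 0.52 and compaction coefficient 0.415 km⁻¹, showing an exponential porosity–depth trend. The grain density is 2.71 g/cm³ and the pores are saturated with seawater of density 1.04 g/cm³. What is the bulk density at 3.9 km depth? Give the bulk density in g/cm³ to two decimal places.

2.54 g/cm³

Porosity at depth: φ = 0.52·exp(−0.415×3.9) = 0.52×0.1982 = 0.1031
Bulk density: ρ_b = (1−φ)ρ_g + φ·ρ_f = 0.8969×2.71 + 0.1031×1.04
       = 2.431 + 0.107 = 2.538 g/cm³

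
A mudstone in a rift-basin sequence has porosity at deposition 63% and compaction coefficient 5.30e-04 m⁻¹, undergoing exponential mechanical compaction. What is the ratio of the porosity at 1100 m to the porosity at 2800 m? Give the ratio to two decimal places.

2.46

Working in km (1 km = 1000 m; c in km⁻¹ = c in m⁻¹ × 1000):
φ(Z₁)/φ(Z₂) = e^(−c·Z₁)/e^(−c·Z₂) = e^{c(Z₂−Z₁)}
= exp(0.53 × 1.7) = exp(0.901) = 2.4621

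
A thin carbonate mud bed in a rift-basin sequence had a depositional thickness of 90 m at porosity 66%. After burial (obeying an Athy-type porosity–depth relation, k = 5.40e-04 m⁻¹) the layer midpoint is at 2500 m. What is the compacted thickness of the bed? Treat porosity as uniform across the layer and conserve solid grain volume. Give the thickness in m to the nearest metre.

37 m

Working in km (1 km = 1000 m; k in km⁻¹ = k in m⁻¹ × 1000):
Porosity at 2.5 km: phi = 0.66·exp(−0.54×2.5) = 0.1711
Solid-volume conservation: h(1−phi) = h₀(1−phi₀) ⇒ h = h₀·(1−phi₀)/(1−phi)
h = 0.09 × (1 − 0.66)/(1 − 0.1711) = 0.09 × 0.4102 = 0.0369 km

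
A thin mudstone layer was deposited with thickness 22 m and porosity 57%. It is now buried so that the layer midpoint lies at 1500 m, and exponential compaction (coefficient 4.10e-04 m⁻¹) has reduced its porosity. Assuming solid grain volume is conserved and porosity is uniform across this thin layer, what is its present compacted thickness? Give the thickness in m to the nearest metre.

Working in km (1 km = 1000 m; c in km⁻¹ = c in m⁻¹ × 1000):
Porosity at 1.5 km: n = 0.57·exp(−0.41×1.5) = 0.3082
Solid-volume conservation: h(1−n) = h₀(1−n₀) ⇒ h = h₀·(1−n₀)/(1−n)
h = 0.022 × (1 − 0.57)/(1 − 0.3082) = 0.022 × 0.6215 = 0.0137 km

14 m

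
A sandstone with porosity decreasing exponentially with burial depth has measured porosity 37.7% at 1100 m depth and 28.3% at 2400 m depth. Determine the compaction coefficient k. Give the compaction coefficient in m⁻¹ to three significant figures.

Working in km (1 km = 1000 m; k in km⁻¹ = k in m⁻¹ × 1000):
Athy: n(Z) = n₀ e^(−kZ) ⇒ n₁/n₂ = e^{k(Z₂−Z₁)} ⇒ k = ln(n₁/n₂)/(Z₂−Z₁)
k = ln(0.377/0.283) / (2.4 − 1.1) = ln(1.332) / 1.3 = 0.2868 / 1.3 = 0.2206 km⁻¹

0.000221 m⁻¹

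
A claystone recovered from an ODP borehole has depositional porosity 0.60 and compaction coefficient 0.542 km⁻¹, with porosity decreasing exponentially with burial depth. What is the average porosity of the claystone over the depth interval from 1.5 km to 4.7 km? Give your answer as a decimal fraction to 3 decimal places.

0.126

⟨φ⟩ = (1/(z₂−z₁)) ∫ φ₀ e^(−kz) dz = φ₀·(e^(−k·z₁) − e^(−k·z₂)) / (k·(z₂−z₁))
e^(−0.542×1.5) = 0.4435; e^(−0.542×4.7) = 0.0783
⟨φ⟩ = 0.6 × (0.4435 − 0.0783) / (0.542 × 3.2) = 0.6 × 0.2106 = 0.1264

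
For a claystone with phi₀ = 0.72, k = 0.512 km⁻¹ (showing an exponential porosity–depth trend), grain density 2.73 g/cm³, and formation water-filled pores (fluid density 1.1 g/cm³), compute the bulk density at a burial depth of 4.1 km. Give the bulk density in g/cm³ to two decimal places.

Porosity at depth: phi = 0.72·exp(−0.512×4.1) = 0.72×0.1226 = 0.0882
Bulk density: ρ_b = (1−phi)ρ_g + phi·ρ_f = 0.9118×2.73 + 0.0882×1.1
       = 2.489 + 0.097 = 2.586 g/cm³

2.59 g/cm³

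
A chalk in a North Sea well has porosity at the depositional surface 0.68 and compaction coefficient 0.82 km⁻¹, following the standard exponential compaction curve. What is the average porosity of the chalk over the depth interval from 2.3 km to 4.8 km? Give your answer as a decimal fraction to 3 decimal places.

0.044

⟨φ⟩ = (1/(d₂−d₁)) ∫ φ₀ e^(−cd) dd = φ₀·(e^(−c·d₁) − e^(−c·d₂)) / (c·(d₂−d₁))
e^(−0.82×2.3) = 0.1517; e^(−0.82×4.8) = 0.0195
⟨φ⟩ = 0.68 × (0.1517 − 0.0195) / (0.82 × 2.5) = 0.68 × 0.0645 = 0.0438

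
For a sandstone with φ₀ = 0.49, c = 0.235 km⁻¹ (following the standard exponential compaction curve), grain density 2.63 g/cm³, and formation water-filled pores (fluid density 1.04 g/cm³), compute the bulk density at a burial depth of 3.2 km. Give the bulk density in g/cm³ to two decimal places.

Porosity at depth: φ = 0.49·exp(−0.235×3.2) = 0.49×0.4714 = 0.2310
Bulk density: ρ_b = (1−φ)ρ_g + φ·ρ_f = 0.7690×2.63 + 0.2310×1.04
       = 2.022 + 0.240 = 2.263 g/cm³

2.26 g/cm³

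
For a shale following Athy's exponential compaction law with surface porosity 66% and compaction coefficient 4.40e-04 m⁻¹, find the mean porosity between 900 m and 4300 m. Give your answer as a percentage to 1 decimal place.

Working in km (1 km = 1000 m; β in km⁻¹ = β in m⁻¹ × 1000):
⟨phi⟩ = (1/(d₂−d₁)) ∫ phi₀ e^(−βd) dd = phi₀·(e^(−β·d₁) − e^(−β·d₂)) / (β·(d₂−d₁))
e^(−0.44×0.9) = 0.6730; e^(−0.44×4.3) = 0.1508
⟨phi⟩ = 0.66 × (0.6730 − 0.1508) / (0.44 × 3.4) = 0.66 × 0.3491 = 0.2304

23.0%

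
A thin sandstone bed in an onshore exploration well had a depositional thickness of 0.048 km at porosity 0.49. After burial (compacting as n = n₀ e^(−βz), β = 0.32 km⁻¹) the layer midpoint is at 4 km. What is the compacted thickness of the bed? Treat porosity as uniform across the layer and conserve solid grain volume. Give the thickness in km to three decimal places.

0.028 km

Porosity at 4 km: n = 0.49·exp(−0.32×4) = 0.1362
Solid-volume conservation: h(1−n) = h₀(1−n₀) ⇒ h = h₀·(1−n₀)/(1−n)
h = 0.048 × (1 − 0.49)/(1 − 0.1362) = 0.048 × 0.5904 = 0.0283 km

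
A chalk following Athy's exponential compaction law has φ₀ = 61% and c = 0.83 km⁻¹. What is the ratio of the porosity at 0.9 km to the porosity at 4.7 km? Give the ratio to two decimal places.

23.43

φ(d₁)/φ(d₂) = e^(−c·d₁)/e^(−c·d₂) = e^{c(d₂−d₁)}
= exp(0.83 × 3.8) = exp(3.154) = 23.4296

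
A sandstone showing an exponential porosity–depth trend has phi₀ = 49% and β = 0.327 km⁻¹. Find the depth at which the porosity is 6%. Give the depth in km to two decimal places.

6.42 km

Invert Athy's law: z = ln(phi₀/phi) / β
z = ln(0.49/0.06) / 0.327 = ln(8.167) / 0.327 = 2.1001 / 0.327 = 6.422 km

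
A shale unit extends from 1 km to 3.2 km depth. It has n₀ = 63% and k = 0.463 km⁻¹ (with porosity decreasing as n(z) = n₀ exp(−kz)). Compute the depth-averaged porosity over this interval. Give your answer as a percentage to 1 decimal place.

24.9%

⟨n⟩ = (1/(z₂−z₁)) ∫ n₀ e^(−kz) dz = n₀·(e^(−k·z₁) − e^(−k·z₂)) / (k·(z₂−z₁))
e^(−0.463×1) = 0.6294; e^(−0.463×3.2) = 0.2273
⟨n⟩ = 0.63 × (0.6294 − 0.2273) / (0.463 × 2.2) = 0.63 × 0.3948 = 0.2487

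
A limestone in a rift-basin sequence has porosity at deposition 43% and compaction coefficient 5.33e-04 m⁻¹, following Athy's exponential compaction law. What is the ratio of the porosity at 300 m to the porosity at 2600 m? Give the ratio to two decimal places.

3.41

Working in km (1 km = 1000 m; k in km⁻¹ = k in m⁻¹ × 1000):
n(z₁)/n(z₂) = e^(−k·z₁)/e^(−k·z₂) = e^{k(z₂−z₁)}
= exp(0.533 × 2.3) = exp(1.226) = 3.4072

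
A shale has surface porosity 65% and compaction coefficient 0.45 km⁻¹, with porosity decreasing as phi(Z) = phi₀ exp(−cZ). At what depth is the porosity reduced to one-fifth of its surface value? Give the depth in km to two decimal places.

phi/phi₀ = 1/5 ⇒ exp(−c·Z) = 1/5 ⇒ Z = ln(5) / c
Z = 1.6094 / 0.45 = 3.577 km

3.58 km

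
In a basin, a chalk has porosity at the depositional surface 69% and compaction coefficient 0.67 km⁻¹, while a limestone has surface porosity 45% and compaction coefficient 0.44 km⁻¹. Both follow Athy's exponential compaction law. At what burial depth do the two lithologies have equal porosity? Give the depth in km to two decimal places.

Set n₀ₐ e^(−βₐZ) = n₀ᵦ e^(−βᵦZ) ⇒ ln(n₀ₐ/n₀ᵦ) = (βₐ − βᵦ)·Z
Z = ln(0.69/0.45) / (0.67 − 0.44) = 0.4274 / 0.23 = 1.858 km

1.86 km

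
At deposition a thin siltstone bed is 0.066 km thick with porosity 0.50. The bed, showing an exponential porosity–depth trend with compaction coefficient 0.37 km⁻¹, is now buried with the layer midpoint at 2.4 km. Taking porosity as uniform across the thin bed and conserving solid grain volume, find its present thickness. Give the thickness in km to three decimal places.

Porosity at 2.4 km: phi = 0.5·exp(−0.37×2.4) = 0.2057
Solid-volume conservation: h(1−phi) = h₀(1−phi₀) ⇒ h = h₀·(1−phi₀)/(1−phi)
h = 0.066 × (1 − 0.5)/(1 − 0.2057) = 0.066 × 0.6295 = 0.0415 km

0.042 km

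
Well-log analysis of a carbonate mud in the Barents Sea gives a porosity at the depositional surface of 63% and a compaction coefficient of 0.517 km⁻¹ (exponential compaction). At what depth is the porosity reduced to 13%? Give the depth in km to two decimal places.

Invert Athy's law: Z = ln(phi₀/phi) / β
Z = ln(0.63/0.13) / 0.517 = ln(4.846) / 0.517 = 1.5782 / 0.517 = 3.053 km

3.05 km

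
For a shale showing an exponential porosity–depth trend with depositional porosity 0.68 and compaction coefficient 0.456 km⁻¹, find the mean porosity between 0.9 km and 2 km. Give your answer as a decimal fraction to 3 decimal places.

0.355

⟨n⟩ = (1/(d₂−d₁)) ∫ n₀ e^(−kd) dd = n₀·(e^(−k·d₁) − e^(−k·d₂)) / (k·(d₂−d₁))
e^(−0.456×0.9) = 0.6634; e^(−0.456×2) = 0.4017
⟨n⟩ = 0.68 × (0.6634 − 0.4017) / (0.456 × 1.1) = 0.68 × 0.5217 = 0.3547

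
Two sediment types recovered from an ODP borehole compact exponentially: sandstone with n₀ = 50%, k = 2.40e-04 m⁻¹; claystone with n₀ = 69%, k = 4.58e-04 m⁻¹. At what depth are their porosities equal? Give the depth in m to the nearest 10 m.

1480 m

Working in km (1 km = 1000 m; k in km⁻¹ = k in m⁻¹ × 1000):
Set n₀ₐ e^(−kₐZ) = n₀ᵦ e^(−kᵦZ) ⇒ ln(n₀ₐ/n₀ᵦ) = (kₐ − kᵦ)·Z
Z = ln(0.5/0.69) / (0.24 − 0.458) = -0.3221 / -0.218 = 1.477 km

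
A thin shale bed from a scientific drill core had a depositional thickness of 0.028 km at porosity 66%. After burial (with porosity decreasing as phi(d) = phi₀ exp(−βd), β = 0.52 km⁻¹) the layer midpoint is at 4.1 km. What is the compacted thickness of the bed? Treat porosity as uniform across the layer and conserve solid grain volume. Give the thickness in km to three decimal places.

0.010 km

Porosity at 4.1 km: phi = 0.66·exp(−0.52×4.1) = 0.0783
Solid-volume conservation: h(1−phi) = h₀(1−phi₀) ⇒ h = h₀·(1−phi₀)/(1−phi)
h = 0.028 × (1 − 0.66)/(1 − 0.0783) = 0.028 × 0.3689 = 0.0103 km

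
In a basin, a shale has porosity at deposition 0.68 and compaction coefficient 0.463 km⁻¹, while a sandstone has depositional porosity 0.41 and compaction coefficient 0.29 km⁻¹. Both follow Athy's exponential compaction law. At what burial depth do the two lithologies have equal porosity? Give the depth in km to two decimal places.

Set φ₀ₐ e^(−βₐd) = φ₀ᵦ e^(−βᵦd) ⇒ ln(φ₀ₐ/φ₀ᵦ) = (βₐ − βᵦ)·d
d = ln(0.68/0.41) / (0.463 − 0.29) = 0.5059 / 0.173 = 2.924 km

2.92 km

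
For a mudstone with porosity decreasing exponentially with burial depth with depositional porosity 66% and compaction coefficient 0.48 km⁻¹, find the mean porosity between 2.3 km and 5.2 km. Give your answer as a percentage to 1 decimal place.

⟨n⟩ = (1/(Z₂−Z₁)) ∫ n₀ e^(−cZ) dZ = n₀·(e^(−c·Z₁) − e^(−c·Z₂)) / (c·(Z₂−Z₁))
e^(−0.48×2.3) = 0.3315; e^(−0.48×5.2) = 0.0824
⟨n⟩ = 0.66 × (0.3315 − 0.0824) / (0.48 × 2.9) = 0.66 × 0.1790 = 0.1181

11.8%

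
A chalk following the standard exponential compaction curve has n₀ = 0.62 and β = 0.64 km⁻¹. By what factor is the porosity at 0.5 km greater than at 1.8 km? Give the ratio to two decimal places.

2.30

n(Z₁)/n(Z₂) = e^(−β·Z₁)/e^(−β·Z₂) = e^{β(Z₂−Z₁)}
= exp(0.64 × 1.3) = exp(0.832) = 2.2979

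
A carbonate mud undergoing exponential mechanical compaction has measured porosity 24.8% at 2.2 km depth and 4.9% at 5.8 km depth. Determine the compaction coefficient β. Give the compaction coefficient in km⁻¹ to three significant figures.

0.450 km⁻¹

Athy: φ(d) = φ₀ e^(−βd) ⇒ φ₁/φ₂ = e^{β(d₂−d₁)} ⇒ β = ln(φ₁/φ₂)/(d₂−d₁)
β = ln(0.248/0.049) / (5.8 − 2.2) = ln(5.061) / 3.6 = 1.6216 / 3.6 = 0.4504 km⁻¹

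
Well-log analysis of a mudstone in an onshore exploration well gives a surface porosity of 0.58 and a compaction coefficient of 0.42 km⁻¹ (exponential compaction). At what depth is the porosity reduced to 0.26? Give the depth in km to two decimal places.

1.91 km

Invert Athy's law: z = ln(phi₀/phi) / β
z = ln(0.58/0.26) / 0.42 = ln(2.231) / 0.42 = 0.8023 / 0.42 = 1.910 km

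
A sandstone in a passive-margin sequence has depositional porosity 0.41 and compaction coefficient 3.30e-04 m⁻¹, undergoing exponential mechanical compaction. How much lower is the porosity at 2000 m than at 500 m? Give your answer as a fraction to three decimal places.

Working in km (1 km = 1000 m; β in km⁻¹ = β in m⁻¹ × 1000):
φ(0.5) = 0.41·e^(−0.33×0.5) = 0.3476
φ(2) = 0.41·e^(−0.33×2) = 0.2119
Δφ = 0.3476 − 0.2119 = 0.1357

0.136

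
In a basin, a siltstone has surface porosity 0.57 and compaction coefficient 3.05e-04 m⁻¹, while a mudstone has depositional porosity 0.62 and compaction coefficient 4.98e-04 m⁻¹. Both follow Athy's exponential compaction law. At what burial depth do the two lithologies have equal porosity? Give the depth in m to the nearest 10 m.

Working in km (1 km = 1000 m; c in km⁻¹ = c in m⁻¹ × 1000):
Set φ₀ₐ e^(−cₐd) = φ₀ᵦ e^(−cᵦd) ⇒ ln(φ₀ₐ/φ₀ᵦ) = (cₐ − cᵦ)·d
d = ln(0.57/0.62) / (0.305 − 0.498) = -0.0841 / -0.193 = 0.436 km

440 m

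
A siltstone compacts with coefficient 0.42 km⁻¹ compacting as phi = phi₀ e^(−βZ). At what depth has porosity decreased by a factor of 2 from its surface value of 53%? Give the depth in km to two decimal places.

phi/phi₀ = 1/2 ⇒ exp(−β·Z) = 1/2 ⇒ Z = ln(2) / β
Z = 0.6931 / 0.42 = 1.650 km

1.65 km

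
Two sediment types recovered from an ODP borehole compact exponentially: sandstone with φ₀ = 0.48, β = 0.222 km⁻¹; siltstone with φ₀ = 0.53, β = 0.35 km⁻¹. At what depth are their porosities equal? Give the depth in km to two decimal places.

Set φ₀ₐ e^(−βₐd) = φ₀ᵦ e^(−βᵦd) ⇒ ln(φ₀ₐ/φ₀ᵦ) = (βₐ − βᵦ)·d
d = ln(0.48/0.53) / (0.222 − 0.35) = -0.0991 / -0.128 = 0.774 km

0.77 km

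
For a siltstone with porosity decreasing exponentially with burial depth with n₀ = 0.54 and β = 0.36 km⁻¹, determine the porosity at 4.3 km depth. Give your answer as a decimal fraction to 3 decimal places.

0.115

n = n₀·exp(−β·Z) = 0.54 × exp(−0.36 × 4.3) = 0.54 × exp(−1.548)
  = 0.54 × 0.2127 = 0.1148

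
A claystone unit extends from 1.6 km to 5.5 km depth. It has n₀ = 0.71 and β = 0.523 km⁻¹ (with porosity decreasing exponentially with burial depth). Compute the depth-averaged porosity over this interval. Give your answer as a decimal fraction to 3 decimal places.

⟨n⟩ = (1/(d₂−d₁)) ∫ n₀ e^(−βd) dd = n₀·(e^(−β·d₁) − e^(−β·d₂)) / (β·(d₂−d₁))
e^(−0.523×1.6) = 0.4331; e^(−0.523×5.5) = 0.0563
⟨n⟩ = 0.71 × (0.4331 − 0.0563) / (0.523 × 3.9) = 0.71 × 0.1847 = 0.1311

0.131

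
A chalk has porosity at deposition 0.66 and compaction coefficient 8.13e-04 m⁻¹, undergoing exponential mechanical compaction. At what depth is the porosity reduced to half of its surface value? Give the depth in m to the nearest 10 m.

850 m

Working in km (1 km = 1000 m; β in km⁻¹ = β in m⁻¹ × 1000):
phi/phi₀ = 1/2 ⇒ exp(−β·z) = 1/2 ⇒ z = ln(2) / β
z = 0.6931 / 0.813 = 0.853 km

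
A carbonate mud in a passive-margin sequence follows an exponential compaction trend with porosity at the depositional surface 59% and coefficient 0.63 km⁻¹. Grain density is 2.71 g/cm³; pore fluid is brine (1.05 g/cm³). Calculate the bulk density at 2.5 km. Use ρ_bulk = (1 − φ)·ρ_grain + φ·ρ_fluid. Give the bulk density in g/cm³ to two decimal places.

Porosity at depth: φ = 0.59·exp(−0.63×2.5) = 0.59×0.2070 = 0.1221
Bulk density: ρ_b = (1−φ)ρ_g + φ·ρ_f = 0.8779×2.71 + 0.1221×1.05
       = 2.379 + 0.128 = 2.507 g/cm³

2.51 g/cm³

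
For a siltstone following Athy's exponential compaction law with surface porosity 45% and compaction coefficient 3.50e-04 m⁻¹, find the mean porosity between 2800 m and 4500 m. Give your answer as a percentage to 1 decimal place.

12.7%

Working in km (1 km = 1000 m; c in km⁻¹ = c in m⁻¹ × 1000):
⟨φ⟩ = (1/(d₂−d₁)) ∫ φ₀ e^(−cd) dd = φ₀·(e^(−c·d₁) − e^(−c·d₂)) / (c·(d₂−d₁))
e^(−0.35×2.8) = 0.3753; e^(−0.35×4.5) = 0.2070
⟨φ⟩ = 0.45 × (0.3753 − 0.2070) / (0.35 × 1.7) = 0.45 × 0.2829 = 0.1273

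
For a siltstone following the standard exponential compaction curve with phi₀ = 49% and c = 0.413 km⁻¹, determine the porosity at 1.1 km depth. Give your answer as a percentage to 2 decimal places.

31.11%

phi = phi₀·exp(−c·d) = 0.49 × exp(−0.413 × 1.1) = 0.49 × exp(−0.4543)
  = 0.49 × 0.6349 = 0.3111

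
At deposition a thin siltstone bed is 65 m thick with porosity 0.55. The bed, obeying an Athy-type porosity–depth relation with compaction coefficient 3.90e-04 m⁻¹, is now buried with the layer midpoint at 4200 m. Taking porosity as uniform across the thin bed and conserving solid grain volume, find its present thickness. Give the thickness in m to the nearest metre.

33 m

Working in km (1 km = 1000 m; c in km⁻¹ = c in m⁻¹ × 1000):
Porosity at 4.2 km: phi = 0.55·exp(−0.39×4.2) = 0.1069
Solid-volume conservation: h(1−phi) = h₀(1−phi₀) ⇒ h = h₀·(1−phi₀)/(1−phi)
h = 0.065 × (1 − 0.55)/(1 − 0.1069) = 0.065 × 0.5039 = 0.0328 km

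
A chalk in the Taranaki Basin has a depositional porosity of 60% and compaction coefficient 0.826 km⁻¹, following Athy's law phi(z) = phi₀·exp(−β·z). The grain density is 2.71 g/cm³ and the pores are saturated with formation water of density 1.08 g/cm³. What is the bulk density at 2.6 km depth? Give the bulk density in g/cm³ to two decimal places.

2.60 g/cm³

Porosity at depth: phi = 0.6·exp(−0.826×2.6) = 0.6×0.1168 = 0.0701
Bulk density: ρ_b = (1−phi)ρ_g + phi·ρ_f = 0.9299×2.71 + 0.0701×1.08
       = 2.520 + 0.076 = 2.596 g/cm³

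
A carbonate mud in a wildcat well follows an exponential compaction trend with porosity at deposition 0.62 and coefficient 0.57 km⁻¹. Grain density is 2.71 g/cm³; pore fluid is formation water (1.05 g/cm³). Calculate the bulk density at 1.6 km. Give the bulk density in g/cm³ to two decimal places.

Porosity at depth: φ = 0.62·exp(−0.57×1.6) = 0.62×0.4017 = 0.2491
Bulk density: ρ_b = (1−φ)ρ_g + φ·ρ_f = 0.7509×2.71 + 0.2491×1.05
       = 2.035 + 0.262 = 2.297 g/cm³

2.30 g/cm³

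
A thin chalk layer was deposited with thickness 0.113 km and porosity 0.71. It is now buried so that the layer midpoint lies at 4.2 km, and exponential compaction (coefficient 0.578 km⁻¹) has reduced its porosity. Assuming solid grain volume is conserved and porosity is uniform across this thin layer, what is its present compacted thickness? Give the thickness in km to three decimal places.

Porosity at 4.2 km: φ = 0.71·exp(−0.578×4.2) = 0.0627
Solid-volume conservation: h(1−φ) = h₀(1−φ₀) ⇒ h = h₀·(1−φ₀)/(1−φ)
h = 0.113 × (1 − 0.71)/(1 − 0.0627) = 0.113 × 0.3094 = 0.0350 km

0.035 km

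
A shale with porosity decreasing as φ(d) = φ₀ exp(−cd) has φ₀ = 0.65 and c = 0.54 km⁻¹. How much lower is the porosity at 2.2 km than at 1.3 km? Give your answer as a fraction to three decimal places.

0.124

φ(1.3) = 0.65·e^(−0.54×1.3) = 0.3221
φ(2.2) = 0.65·e^(−0.54×2.2) = 0.1981
Δφ = 0.3221 − 0.1981 = 0.1240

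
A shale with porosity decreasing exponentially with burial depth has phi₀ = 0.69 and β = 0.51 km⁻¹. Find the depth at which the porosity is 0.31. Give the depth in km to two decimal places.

Invert Athy's law: z = ln(phi₀/phi) / β
z = ln(0.69/0.31) / 0.51 = ln(2.226) / 0.51 = 0.8001 / 0.51 = 1.569 km

1.57 km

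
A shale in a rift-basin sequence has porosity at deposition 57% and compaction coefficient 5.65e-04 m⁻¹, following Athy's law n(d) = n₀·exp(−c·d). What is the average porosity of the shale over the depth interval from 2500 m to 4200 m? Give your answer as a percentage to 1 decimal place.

Working in km (1 km = 1000 m; c in km⁻¹ = c in m⁻¹ × 1000):
⟨n⟩ = (1/(d₂−d₁)) ∫ n₀ e^(−cd) dd = n₀·(e^(−c·d₁) − e^(−c·d₂)) / (c·(d₂−d₁))
e^(−0.565×2.5) = 0.2435; e^(−0.565×4.2) = 0.0932
⟨n⟩ = 0.57 × (0.2435 − 0.0932) / (0.565 × 1.7) = 0.57 × 0.1565 = 0.0892

8.9%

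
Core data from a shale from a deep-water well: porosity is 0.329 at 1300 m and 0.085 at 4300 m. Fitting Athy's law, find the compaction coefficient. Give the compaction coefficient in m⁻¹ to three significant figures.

0.000451 m⁻¹

Working in km (1 km = 1000 m; β in km⁻¹ = β in m⁻¹ × 1000):
Athy: φ(Z) = φ₀ e^(−βZ) ⇒ φ₁/φ₂ = e^{β(Z₂−Z₁)} ⇒ β = ln(φ₁/φ₂)/(Z₂−Z₁)
β = ln(0.329/0.085) / (4.3 − 1.3) = ln(3.871) / 3 = 1.3534 / 3 = 0.4511 km⁻¹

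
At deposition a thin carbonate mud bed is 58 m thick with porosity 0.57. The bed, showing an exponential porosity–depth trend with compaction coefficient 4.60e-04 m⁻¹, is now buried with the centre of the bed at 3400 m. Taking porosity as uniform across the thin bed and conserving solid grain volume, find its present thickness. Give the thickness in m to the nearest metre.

Working in km (1 km = 1000 m; c in km⁻¹ = c in m⁻¹ × 1000):
Porosity at 3.4 km: phi = 0.57·exp(−0.46×3.4) = 0.1193
Solid-volume conservation: h(1−phi) = h₀(1−phi₀) ⇒ h = h₀·(1−phi₀)/(1−phi)
h = 0.058 × (1 − 0.57)/(1 − 0.1193) = 0.058 × 0.4882 = 0.0283 km

28 m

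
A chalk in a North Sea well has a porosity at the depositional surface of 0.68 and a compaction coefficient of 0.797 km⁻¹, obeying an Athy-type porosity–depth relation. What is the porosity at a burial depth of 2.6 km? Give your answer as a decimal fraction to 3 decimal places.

φ = φ₀·exp(−c·d) = 0.68 × exp(−0.797 × 2.6) = 0.68 × exp(−2.072)
  = 0.68 × 0.1259 = 0.0856

0.086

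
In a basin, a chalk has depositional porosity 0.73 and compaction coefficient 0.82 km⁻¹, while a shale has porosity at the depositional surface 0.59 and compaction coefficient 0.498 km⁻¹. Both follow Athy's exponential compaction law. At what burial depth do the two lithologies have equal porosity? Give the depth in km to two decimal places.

Set φ₀ₐ e^(−βₐd) = φ₀ᵦ e^(−βᵦd) ⇒ ln(φ₀ₐ/φ₀ᵦ) = (βₐ − βᵦ)·d
d = ln(0.73/0.59) / (0.82 − 0.498) = 0.2129 / 0.322 = 0.661 km

0.66 km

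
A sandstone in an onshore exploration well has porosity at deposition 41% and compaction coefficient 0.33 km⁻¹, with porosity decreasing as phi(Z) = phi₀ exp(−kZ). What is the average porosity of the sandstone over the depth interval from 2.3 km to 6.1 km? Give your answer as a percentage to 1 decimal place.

10.9%

⟨phi⟩ = (1/(Z₂−Z₁)) ∫ phi₀ e^(−kZ) dZ = phi₀·(e^(−k·Z₁) − e^(−k·Z₂)) / (k·(Z₂−Z₁))
e^(−0.33×2.3) = 0.4681; e^(−0.33×6.1) = 0.1336
⟨phi⟩ = 0.41 × (0.4681 − 0.1336) / (0.33 × 3.8) = 0.41 × 0.2668 = 0.1094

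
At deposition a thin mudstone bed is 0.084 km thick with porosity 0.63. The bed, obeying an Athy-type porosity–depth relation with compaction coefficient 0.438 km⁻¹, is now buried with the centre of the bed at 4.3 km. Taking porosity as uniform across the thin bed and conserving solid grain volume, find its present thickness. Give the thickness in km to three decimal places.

Porosity at 4.3 km: φ = 0.63·exp(−0.438×4.3) = 0.0958
Solid-volume conservation: h(1−φ) = h₀(1−φ₀) ⇒ h = h₀·(1−φ₀)/(1−φ)
h = 0.084 × (1 − 0.63)/(1 − 0.0958) = 0.084 × 0.4092 = 0.0344 km

0.034 km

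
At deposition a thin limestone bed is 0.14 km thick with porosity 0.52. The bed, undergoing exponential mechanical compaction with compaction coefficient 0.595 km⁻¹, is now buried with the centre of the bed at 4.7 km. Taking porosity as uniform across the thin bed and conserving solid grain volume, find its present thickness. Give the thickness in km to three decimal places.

Porosity at 4.7 km: φ = 0.52·exp(−0.595×4.7) = 0.0317
Solid-volume conservation: h(1−φ) = h₀(1−φ₀) ⇒ h = h₀·(1−φ₀)/(1−φ)
h = 0.14 × (1 − 0.52)/(1 − 0.0317) = 0.14 × 0.4957 = 0.0694 km

0.069 km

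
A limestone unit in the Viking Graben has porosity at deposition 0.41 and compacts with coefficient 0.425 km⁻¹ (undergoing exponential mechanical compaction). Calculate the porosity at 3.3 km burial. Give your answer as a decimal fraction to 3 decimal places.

0.101

φ = φ₀·exp(−k·z) = 0.41 × exp(−0.425 × 3.3) = 0.41 × exp(−1.402)
  = 0.41 × 0.2460 = 0.1009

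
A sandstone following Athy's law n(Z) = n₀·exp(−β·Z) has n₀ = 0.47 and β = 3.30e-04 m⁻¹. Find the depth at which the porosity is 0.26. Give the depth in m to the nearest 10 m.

Working in km (1 km = 1000 m; β in km⁻¹ = β in m⁻¹ × 1000):
Invert Athy's law: Z = ln(n₀/n) / β
Z = ln(0.47/0.26) / 0.33 = ln(1.808) / 0.33 = 0.5921 / 0.33 = 1.794 km

1790 m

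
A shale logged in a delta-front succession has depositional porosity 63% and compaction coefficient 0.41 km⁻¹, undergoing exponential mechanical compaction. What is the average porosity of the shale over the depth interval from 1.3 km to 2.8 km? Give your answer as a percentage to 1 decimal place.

⟨n⟩ = (1/(z₂−z₁)) ∫ n₀ e^(−cz) dz = n₀·(e^(−c·z₁) − e^(−c·z₂)) / (c·(z₂−z₁))
e^(−0.41×1.3) = 0.5868; e^(−0.41×2.8) = 0.3173
⟨n⟩ = 0.63 × (0.5868 − 0.3173) / (0.41 × 1.5) = 0.63 × 0.4383 = 0.2761

27.6%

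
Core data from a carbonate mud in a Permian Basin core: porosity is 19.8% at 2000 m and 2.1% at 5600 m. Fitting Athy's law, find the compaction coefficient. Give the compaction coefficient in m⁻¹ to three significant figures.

0.000623 m⁻¹

Working in km (1 km = 1000 m; k in km⁻¹ = k in m⁻¹ × 1000):
Athy: phi(z) = phi₀ e^(−kz) ⇒ phi₁/phi₂ = e^{k(z₂−z₁)} ⇒ k = ln(phi₁/phi₂)/(z₂−z₁)
k = ln(0.198/0.021) / (5.6 − 2) = ln(9.429) / 3.6 = 2.2437 / 3.6 = 0.6233 km⁻¹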